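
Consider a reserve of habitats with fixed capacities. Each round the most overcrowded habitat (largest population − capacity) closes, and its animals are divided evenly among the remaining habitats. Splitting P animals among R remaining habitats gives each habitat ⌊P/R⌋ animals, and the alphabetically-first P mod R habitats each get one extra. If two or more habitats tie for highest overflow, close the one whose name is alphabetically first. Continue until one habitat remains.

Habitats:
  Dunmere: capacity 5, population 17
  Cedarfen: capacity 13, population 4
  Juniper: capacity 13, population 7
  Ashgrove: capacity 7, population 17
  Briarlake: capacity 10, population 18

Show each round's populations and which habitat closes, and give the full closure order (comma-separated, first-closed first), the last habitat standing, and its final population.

Closure order: Dunmere, Ashgrove, Briarlake, Juniper
Last habitat: Cedarfen with 63 animals

Round 1: Ashgrove=17 Briarlake=18 Cedarfen=4 Dunmere=17 Juniper=7 → close Dunmere (overflow 12)
  17÷4 = 4 each, +1 to first 1
Round 2: Ashgrove=22 Briarlake=22 Cedarfen=8 Juniper=11 → close Ashgrove (overflow 15)
  22÷3 = 7 each, +1 to first 1
Round 3: Briarlake=30 Cedarfen=15 Juniper=18 → close Briarlake (overflow 20)
  30÷2 = 15 each, +1 to first 0
Round 4: Cedarfen=30 Juniper=33 → close Juniper (overflow 20)
  33÷1 = 33 each, +1 to first 0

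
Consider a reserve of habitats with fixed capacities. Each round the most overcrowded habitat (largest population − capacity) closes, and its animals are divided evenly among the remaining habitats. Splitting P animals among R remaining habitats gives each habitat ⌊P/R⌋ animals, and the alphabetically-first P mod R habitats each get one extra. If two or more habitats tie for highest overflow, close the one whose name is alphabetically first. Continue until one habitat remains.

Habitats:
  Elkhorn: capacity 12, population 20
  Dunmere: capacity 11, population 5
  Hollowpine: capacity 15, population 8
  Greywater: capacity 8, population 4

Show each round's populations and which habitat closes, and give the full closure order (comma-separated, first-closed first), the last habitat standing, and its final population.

Round 1: Dunmere=5 Elkhorn=20 Greywater=4 Hollowpine=8 → close Elkhorn (overflow 8)
  20÷3 = 6 each, +1 to first 2
Round 2: Dunmere=12 Greywater=11 Hollowpine=14 → close Greywater (overflow 3)
  11÷2 = 5 each, +1 to first 1
Round 3: Dunmere=18 Hollowpine=19 → close Dunmere (overflow 7)
  18÷1 = 18 each, +1 to first 0

Closure order: Elkhorn, Greywater, Dunmere
Last habitat: Hollowpine with 37 animals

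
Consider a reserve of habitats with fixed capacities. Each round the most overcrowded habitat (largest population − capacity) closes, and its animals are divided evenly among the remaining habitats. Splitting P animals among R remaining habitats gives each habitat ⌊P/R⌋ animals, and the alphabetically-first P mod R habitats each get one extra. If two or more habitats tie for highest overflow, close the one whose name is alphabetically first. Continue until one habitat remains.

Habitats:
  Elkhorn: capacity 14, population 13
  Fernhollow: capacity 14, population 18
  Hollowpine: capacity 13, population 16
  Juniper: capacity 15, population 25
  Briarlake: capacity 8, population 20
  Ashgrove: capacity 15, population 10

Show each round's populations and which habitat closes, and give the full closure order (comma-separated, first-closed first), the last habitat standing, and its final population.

Round 1: Ashgrove=10 Briarlake=20 Elkhorn=13 Fernhollow=18 Hollowpine=16 Juniper=25 → close Briarlake (overflow 12)
  20÷5 = 4 each, +1 to first 0
Round 2: Ashgrove=14 Elkhorn=17 Fernhollow=22 Hollowpine=20 Juniper=29 → close Juniper (overflow 14)
  29÷4 = 7 each, +1 to first 1
Round 3: Ashgrove=22 Elkhorn=24 Fernhollow=29 Hollowpine=27 → close Fernhollow (overflow 15)
  29÷3 = 9 each, +1 to first 2
Round 4: Ashgrove=32 Elkhorn=34 Hollowpine=36 → close Hollowpine (overflow 23)
  36÷2 = 18 each, +1 to first 0
Round 5: Ashgrove=50 Elkhorn=52 → close Elkhorn (overflow 38)
  52÷1 = 52 each, +1 to first 0

Closure order: Briarlake, Juniper, Fernhollow, Hollowpine, Elkhorn
Last habitat: Ashgrove with 102 animals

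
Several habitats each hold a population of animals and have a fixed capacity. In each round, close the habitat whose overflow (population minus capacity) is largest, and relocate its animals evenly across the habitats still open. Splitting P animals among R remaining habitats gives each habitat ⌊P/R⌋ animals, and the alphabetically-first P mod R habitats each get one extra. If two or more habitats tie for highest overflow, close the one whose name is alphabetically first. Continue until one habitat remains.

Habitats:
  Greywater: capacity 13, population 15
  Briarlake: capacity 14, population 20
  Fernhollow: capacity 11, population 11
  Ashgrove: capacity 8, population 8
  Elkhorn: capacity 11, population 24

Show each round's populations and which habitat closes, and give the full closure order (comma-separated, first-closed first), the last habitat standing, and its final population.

Round 1: Ashgrove=8 Briarlake=20 Elkhorn=24 Fernhollow=11 Greywater=15 → close Elkhorn (overflow 13)
  24÷4 = 6 each, +1 to first 0
Round 2: Ashgrove=14 Briarlake=26 Fernhollow=17 Greywater=21 → close Briarlake (overflow 12)
  26÷3 = 8 each, +1 to first 2
Round 3: Ashgrove=23 Fernhollow=26 Greywater=29 → close Greywater (overflow 16)
  29÷2 = 14 each, +1 to first 1
Round 4: Ashgrove=38 Fernhollow=40 → close Ashgrove (overflow 30)
  38÷1 = 38 each, +1 to first 0

Closure order: Elkhorn, Briarlake, Greywater, Ashgrove
Last habitat: Fernhollow with 78 animals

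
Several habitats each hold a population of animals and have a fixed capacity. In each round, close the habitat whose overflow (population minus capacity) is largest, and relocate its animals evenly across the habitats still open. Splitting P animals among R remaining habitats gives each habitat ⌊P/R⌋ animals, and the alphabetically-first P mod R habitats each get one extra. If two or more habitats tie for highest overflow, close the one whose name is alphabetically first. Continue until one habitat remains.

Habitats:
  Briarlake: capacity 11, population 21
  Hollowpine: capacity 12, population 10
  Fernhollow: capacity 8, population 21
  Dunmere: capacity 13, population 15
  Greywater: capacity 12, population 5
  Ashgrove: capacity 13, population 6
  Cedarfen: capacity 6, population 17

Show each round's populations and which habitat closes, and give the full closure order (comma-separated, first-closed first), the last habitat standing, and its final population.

Closure order: Fernhollow, Cedarfen, Briarlake, Dunmere, Hollowpine, Ashgrove
Last habitat: Greywater with 95 animals

Round 1: Ashgrove=6 Briarlake=21 Cedarfen=17 Dunmere=15 Fernhollow=21 Greywater=5 Hollowpine=10 → close Fernhollow (overflow 13)
  21÷6 = 3 each, +1 to first 3
Round 2: Ashgrove=10 Briarlake=25 Cedarfen=21 Dunmere=18 Greywater=8 Hollowpine=13 → close Cedarfen (overflow 15)
  21÷5 = 4 each, +1 to first 1
Round 3: Ashgrove=15 Briarlake=29 Dunmere=22 Greywater=12 Hollowpine=17 → close Briarlake (overflow 18)
  29÷4 = 7 each, +1 to first 1
Round 4: Ashgrove=23 Dunmere=29 Greywater=19 Hollowpine=24 → close Dunmere (overflow 16)
  29÷3 = 9 each, +1 to first 2
Round 5: Ashgrove=33 Greywater=29 Hollowpine=33 → close Hollowpine (overflow 21)
  33÷2 = 16 each, +1 to first 1
Round 6: Ashgrove=50 Greywater=45 → close Ashgrove (overflow 37)
  50÷1 = 50 each, +1 to first 0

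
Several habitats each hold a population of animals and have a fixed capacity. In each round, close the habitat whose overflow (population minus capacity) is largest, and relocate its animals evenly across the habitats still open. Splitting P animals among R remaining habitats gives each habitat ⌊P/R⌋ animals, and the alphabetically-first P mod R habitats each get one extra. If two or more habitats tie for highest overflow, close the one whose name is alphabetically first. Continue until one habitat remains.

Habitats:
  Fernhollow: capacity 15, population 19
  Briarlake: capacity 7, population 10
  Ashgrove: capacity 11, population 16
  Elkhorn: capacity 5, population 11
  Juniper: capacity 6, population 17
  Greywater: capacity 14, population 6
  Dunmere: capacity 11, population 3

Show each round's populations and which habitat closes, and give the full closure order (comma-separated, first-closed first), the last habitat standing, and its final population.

Round 1: Ashgrove=16 Briarlake=10 Dunmere=3 Elkhorn=11 Fernhollow=19 Greywater=6 Juniper=17 → close Juniper (overflow 11)
  17÷6 = 2 each, +1 to first 5
Round 2: Ashgrove=19 Briarlake=13 Dunmere=6 Elkhorn=14 Fernhollow=22 Greywater=8 → close Elkhorn (overflow 9)
  14÷5 = 2 each, +1 to first 4
Round 3: Ashgrove=22 Briarlake=16 Dunmere=9 Fernhollow=25 Greywater=10 → close Ashgrove (overflow 11)
  22÷4 = 5 each, +1 to first 2
Round 4: Briarlake=22 Dunmere=15 Fernhollow=30 Greywater=15 → close Briarlake (overflow 15)
  22÷3 = 7 each, +1 to first 1
Round 5: Dunmere=23 Fernhollow=37 Greywater=22 → close Fernhollow (overflow 22)
  37÷2 = 18 each, +1 to first 1
Round 6: Dunmere=42 Greywater=40 → close Dunmere (overflow 31)
  42÷1 = 42 each, +1 to first 0

Closure order: Juniper, Elkhorn, Ashgrove, Briarlake, Fernhollow, Dunmere
Last habitat: Greywater with 82 animals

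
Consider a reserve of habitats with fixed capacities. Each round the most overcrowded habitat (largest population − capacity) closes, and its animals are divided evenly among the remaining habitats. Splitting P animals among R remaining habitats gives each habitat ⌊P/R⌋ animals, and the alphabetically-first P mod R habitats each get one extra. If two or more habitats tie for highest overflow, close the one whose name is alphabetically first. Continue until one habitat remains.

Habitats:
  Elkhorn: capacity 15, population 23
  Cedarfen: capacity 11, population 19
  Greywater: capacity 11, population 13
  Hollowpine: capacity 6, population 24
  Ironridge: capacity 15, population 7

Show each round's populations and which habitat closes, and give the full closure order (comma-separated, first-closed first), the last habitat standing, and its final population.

Closure order: Hollowpine, Cedarfen, Elkhorn, Greywater
Last habitat: Ironridge with 86 animals

Round 1: Cedarfen=19 Elkhorn=23 Greywater=13 Hollowpine=24 Ironridge=7 → close Hollowpine (overflow 18)
  24÷4 = 6 each, +1 to first 0
Round 2: Cedarfen=25 Elkhorn=29 Greywater=19 Ironridge=13 → close Cedarfen (overflow 14)
  25÷3 = 8 each, +1 to first 1
Round 3: Elkhorn=38 Greywater=27 Ironridge=21 → close Elkhorn (overflow 23)
  38÷2 = 19 each, +1 to first 0
Round 4: Greywater=46 Ironridge=40 → close Greywater (overflow 35)
  46÷1 = 46 each, +1 to first 0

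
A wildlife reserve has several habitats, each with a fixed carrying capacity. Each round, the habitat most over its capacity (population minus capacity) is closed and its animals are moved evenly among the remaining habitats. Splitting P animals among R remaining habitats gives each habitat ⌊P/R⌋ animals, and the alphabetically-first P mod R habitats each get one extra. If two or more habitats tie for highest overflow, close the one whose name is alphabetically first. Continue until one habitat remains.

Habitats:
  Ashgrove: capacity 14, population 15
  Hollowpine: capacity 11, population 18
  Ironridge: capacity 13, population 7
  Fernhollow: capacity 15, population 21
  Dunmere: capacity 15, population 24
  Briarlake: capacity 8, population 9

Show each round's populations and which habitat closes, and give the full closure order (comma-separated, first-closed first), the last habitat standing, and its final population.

Closure order: Dunmere, Hollowpine, Fernhollow, Ashgrove, Briarlake
Last habitat: Ironridge with 94 animals

Round 1: Ashgrove=15 Briarlake=9 Dunmere=24 Fernhollow=21 Hollowpine=18 Ironridge=7 → close Dunmere (overflow 9)
  24÷5 = 4 each, +1 to first 4
Round 2: Ashgrove=20 Briarlake=14 Fernhollow=26 Hollowpine=23 Ironridge=11 → close Hollowpine (overflow 12)
  23÷4 = 5 each, +1 to first 3
Round 3: Ashgrove=26 Briarlake=20 Fernhollow=32 Ironridge=16 → close Fernhollow (overflow 17)
  32÷3 = 10 each, +1 to first 2
Round 4: Ashgrove=37 Briarlake=31 Ironridge=26 → close Ashgrove (overflow 23)
  37÷2 = 18 each, +1 to first 1
Round 5: Briarlake=50 Ironridge=44 → close Briarlake (overflow 42)
  50÷1 = 50 each, +1 to first 0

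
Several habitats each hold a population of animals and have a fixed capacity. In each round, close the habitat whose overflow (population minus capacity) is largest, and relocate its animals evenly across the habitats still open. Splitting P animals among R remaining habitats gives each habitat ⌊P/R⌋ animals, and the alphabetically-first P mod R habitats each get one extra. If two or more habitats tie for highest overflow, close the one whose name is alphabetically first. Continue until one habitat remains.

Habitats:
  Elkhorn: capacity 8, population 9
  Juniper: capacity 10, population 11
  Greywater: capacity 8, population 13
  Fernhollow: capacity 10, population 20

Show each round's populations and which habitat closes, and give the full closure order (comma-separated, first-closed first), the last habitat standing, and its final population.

Closure order: Fernhollow, Greywater, Elkhorn
Last habitat: Juniper with 53 animals

Round 1: Elkhorn=9 Fernhollow=20 Greywater=13 Juniper=11 → close Fernhollow (overflow 10)
  20÷3 = 6 each, +1 to first 2
Round 2: Elkhorn=16 Greywater=20 Juniper=17 → close Greywater (overflow 12)
  20÷2 = 10 each, +1 to first 0
Round 3: Elkhorn=26 Juniper=27 → close Elkhorn (overflow 18)
  26÷1 = 26 each, +1 to first 0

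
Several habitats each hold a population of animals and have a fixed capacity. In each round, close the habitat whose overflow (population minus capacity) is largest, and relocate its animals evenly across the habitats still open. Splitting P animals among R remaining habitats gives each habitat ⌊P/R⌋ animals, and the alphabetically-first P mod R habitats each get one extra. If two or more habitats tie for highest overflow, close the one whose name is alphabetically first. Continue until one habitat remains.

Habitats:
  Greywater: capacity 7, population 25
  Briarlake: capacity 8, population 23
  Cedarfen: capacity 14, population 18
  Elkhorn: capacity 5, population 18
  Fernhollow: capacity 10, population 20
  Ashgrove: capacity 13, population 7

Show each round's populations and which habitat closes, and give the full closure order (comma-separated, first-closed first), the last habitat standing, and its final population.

Closure order: Greywater, Briarlake, Elkhorn, Fernhollow, Cedarfen
Last habitat: Ashgrove with 111 animals

Round 1: Ashgrove=7 Briarlake=23 Cedarfen=18 Elkhorn=18 Fernhollow=20 Greywater=25 → close Greywater (overflow 18)
  25÷5 = 5 each, +1 to first 0
Round 2: Ashgrove=12 Briarlake=28 Cedarfen=23 Elkhorn=23 Fernhollow=25 → close Briarlake (overflow 20)
  28÷4 = 7 each, +1 to first 0
Round 3: Ashgrove=19 Cedarfen=30 Elkhorn=30 Fernhollow=32 → close Elkhorn (overflow 25)
  30÷3 = 10 each, +1 to first 0
Round 4: Ashgrove=29 Cedarfen=40 Fernhollow=42 → close Fernhollow (overflow 32)
  42÷2 = 21 each, +1 to first 0
Round 5: Ashgrove=50 Cedarfen=61 → close Cedarfen (overflow 47)
  61÷1 = 61 each, +1 to first 0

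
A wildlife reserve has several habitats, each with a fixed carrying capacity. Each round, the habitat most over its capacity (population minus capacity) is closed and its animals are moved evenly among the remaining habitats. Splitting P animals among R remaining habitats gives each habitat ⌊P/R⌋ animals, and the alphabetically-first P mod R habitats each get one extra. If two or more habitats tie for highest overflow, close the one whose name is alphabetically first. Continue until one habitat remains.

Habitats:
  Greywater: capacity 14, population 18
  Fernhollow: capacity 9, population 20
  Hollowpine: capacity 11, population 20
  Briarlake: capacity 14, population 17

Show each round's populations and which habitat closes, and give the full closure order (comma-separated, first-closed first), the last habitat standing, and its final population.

Round 1: Briarlake=17 Fernhollow=20 Greywater=18 Hollowpine=20 → close Fernhollow (overflow 11)
  20÷3 = 6 each, +1 to first 2
Round 2: Briarlake=24 Greywater=25 Hollowpine=26 → close Hollowpine (overflow 15)
  26÷2 = 13 each, +1 to first 0
Round 3: Briarlake=37 Greywater=38 → close Greywater (overflow 24)
  38÷1 = 38 each, +1 to first 0

Closure order: Fernhollow, Hollowpine, Greywater
Last habitat: Briarlake with 75 animals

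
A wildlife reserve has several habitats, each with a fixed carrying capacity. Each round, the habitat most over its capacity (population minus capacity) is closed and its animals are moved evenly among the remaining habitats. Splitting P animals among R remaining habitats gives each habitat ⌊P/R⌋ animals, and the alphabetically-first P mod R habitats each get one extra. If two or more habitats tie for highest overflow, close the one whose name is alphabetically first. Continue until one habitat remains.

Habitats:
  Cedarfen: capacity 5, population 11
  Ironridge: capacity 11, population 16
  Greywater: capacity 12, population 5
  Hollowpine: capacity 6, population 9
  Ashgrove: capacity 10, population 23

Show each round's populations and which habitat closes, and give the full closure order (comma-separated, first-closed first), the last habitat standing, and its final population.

Closure order: Ashgrove, Cedarfen, Hollowpine, Ironridge
Last habitat: Greywater with 64 animals

Round 1: Ashgrove=23 Cedarfen=11 Greywater=5 Hollowpine=9 Ironridge=16 → close Ashgrove (overflow 13)
  23÷4 = 5 each, +1 to first 3
Round 2: Cedarfen=17 Greywater=11 Hollowpine=15 Ironridge=21 → close Cedarfen (overflow 12)
  17÷3 = 5 each, +1 to first 2
Round 3: Greywater=17 Hollowpine=21 Ironridge=26 → close Hollowpine (overflow 15)
  21÷2 = 10 each, +1 to first 1
Round 4: Greywater=28 Ironridge=36 → close Ironridge (overflow 25)
  36÷1 = 36 each, +1 to first 0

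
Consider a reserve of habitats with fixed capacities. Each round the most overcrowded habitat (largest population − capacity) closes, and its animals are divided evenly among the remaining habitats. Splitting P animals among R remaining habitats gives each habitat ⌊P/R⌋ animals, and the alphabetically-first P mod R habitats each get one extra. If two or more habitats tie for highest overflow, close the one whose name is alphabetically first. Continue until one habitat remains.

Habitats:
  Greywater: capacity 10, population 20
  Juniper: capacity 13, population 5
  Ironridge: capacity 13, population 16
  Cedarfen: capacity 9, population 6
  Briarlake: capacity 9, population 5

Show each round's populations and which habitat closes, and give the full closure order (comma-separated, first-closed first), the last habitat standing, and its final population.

Round 1: Briarlake=5 Cedarfen=6 Greywater=20 Ironridge=16 Juniper=5 → close Greywater (overflow 10)
  20÷4 = 5 each, +1 to first 0
Round 2: Briarlake=10 Cedarfen=11 Ironridge=21 Juniper=10 → close Ironridge (overflow 8)
  21÷3 = 7 each, +1 to first 0
Round 3: Briarlake=17 Cedarfen=18 Juniper=17 → close Cedarfen (overflow 9)
  18÷2 = 9 each, +1 to first 0
Round 4: Briarlake=26 Juniper=26 → close Briarlake (overflow 17)
  26÷1 = 26 each, +1 to first 0

Closure order: Greywater, Ironridge, Cedarfen, Briarlake
Last habitat: Juniper with 52 animals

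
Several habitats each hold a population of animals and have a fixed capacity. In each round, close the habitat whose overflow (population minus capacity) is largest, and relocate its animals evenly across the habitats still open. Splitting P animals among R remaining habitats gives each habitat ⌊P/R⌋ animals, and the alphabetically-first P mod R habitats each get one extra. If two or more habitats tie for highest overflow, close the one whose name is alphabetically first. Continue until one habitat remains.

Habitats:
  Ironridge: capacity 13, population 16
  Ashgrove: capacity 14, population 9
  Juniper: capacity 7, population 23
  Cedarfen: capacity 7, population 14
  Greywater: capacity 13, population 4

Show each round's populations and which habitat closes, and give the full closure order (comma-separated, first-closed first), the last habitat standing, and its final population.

Round 1: Ashgrove=9 Cedarfen=14 Greywater=4 Ironridge=16 Juniper=23 → close Juniper (overflow 16)
  23÷4 = 5 each, +1 to first 3
Round 2: Ashgrove=15 Cedarfen=20 Greywater=10 Ironridge=21 → close Cedarfen (overflow 13)
  20÷3 = 6 each, +1 to first 2
Round 3: Ashgrove=22 Greywater=17 Ironridge=27 → close Ironridge (overflow 14)
  27÷2 = 13 each, +1 to first 1
Round 4: Ashgrove=36 Greywater=30 → close Ashgrove (overflow 22)
  36÷1 = 36 each, +1 to first 0

Closure order: Juniper, Cedarfen, Ironridge, Ashgrove
Last habitat: Greywater with 66 animals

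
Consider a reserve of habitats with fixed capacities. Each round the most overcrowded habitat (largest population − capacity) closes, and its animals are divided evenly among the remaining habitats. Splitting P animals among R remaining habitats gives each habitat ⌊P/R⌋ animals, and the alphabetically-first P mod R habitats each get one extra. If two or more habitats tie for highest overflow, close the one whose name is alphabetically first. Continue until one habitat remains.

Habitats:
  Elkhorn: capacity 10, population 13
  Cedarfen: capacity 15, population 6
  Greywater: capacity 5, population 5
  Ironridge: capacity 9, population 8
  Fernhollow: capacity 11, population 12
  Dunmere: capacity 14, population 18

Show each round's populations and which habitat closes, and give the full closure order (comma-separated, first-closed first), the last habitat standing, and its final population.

Round 1: Cedarfen=6 Dunmere=18 Elkhorn=13 Fernhollow=12 Greywater=5 Ironridge=8 → close Dunmere (overflow 4)
  18÷5 = 3 each, +1 to first 3
Round 2: Cedarfen=10 Elkhorn=17 Fernhollow=16 Greywater=8 Ironridge=11 → close Elkhorn (overflow 7)
  17÷4 = 4 each, +1 to first 1
Round 3: Cedarfen=15 Fernhollow=20 Greywater=12 Ironridge=15 → close Fernhollow (overflow 9)
  20÷3 = 6 each, +1 to first 2
Round 4: Cedarfen=22 Greywater=19 Ironridge=21 → close Greywater (overflow 14)
  19÷2 = 9 each, +1 to first 1
Round 5: Cedarfen=32 Ironridge=30 → close Ironridge (overflow 21)
  30÷1 = 30 each, +1 to first 0

Closure order: Dunmere, Elkhorn, Fernhollow, Greywater, Ironridge
Last habitat: Cedarfen with 62 animals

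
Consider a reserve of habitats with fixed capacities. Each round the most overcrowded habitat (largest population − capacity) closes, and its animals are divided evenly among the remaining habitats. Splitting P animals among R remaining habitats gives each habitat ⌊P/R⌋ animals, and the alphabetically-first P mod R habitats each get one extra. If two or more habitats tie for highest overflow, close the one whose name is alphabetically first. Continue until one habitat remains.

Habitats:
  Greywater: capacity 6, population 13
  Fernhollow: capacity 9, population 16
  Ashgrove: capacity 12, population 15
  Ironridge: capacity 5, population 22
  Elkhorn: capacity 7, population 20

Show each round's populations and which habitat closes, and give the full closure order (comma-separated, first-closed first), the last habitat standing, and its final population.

Round 1: Ashgrove=15 Elkhorn=20 Fernhollow=16 Greywater=13 Ironridge=22 → close Ironridge (overflow 17)
  22÷4 = 5 each, +1 to first 2
Round 2: Ashgrove=21 Elkhorn=26 Fernhollow=21 Greywater=18 → close Elkhorn (overflow 19)
  26÷3 = 8 each, +1 to first 2
Round 3: Ashgrove=30 Fernhollow=30 Greywater=26 → close Fernhollow (overflow 21)
  30÷2 = 15 each, +1 to first 0
Round 4: Ashgrove=45 Greywater=41 → close Greywater (overflow 35)
  41÷1 = 41 each, +1 to first 0

Closure order: Ironridge, Elkhorn, Fernhollow, Greywater
Last habitat: Ashgrove with 86 animals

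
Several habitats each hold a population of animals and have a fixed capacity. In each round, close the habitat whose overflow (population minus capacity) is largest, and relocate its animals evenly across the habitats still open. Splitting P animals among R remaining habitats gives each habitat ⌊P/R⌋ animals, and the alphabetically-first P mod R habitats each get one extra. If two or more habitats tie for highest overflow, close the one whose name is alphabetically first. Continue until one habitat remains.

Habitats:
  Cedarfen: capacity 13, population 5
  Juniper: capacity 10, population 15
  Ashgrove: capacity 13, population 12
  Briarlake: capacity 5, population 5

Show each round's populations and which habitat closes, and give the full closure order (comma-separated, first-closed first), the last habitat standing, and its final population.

Closure order: Juniper, Briarlake, Ashgrove
Last habitat: Cedarfen with 37 animals

Round 1: Ashgrove=12 Briarlake=5 Cedarfen=5 Juniper=15 → close Juniper (overflow 5)
  15÷3 = 5 each, +1 to first 0
Round 2: Ashgrove=17 Briarlake=10 Cedarfen=10 → close Briarlake (overflow 5)
  10÷2 = 5 each, +1 to first 0
Round 3: Ashgrove=22 Cedarfen=15 → close Ashgrove (overflow 9)
  22÷1 = 22 each, +1 to first 0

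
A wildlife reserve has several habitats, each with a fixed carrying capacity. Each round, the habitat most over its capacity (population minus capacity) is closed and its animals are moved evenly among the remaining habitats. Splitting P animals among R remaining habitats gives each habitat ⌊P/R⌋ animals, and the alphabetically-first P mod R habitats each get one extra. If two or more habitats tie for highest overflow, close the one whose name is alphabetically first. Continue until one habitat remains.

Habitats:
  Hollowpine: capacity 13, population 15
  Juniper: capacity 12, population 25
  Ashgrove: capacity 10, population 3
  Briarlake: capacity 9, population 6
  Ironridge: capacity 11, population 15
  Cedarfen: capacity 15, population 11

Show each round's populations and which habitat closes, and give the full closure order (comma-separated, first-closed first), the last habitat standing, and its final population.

Round 1: Ashgrove=3 Briarlake=6 Cedarfen=11 Hollowpine=15 Ironridge=15 Juniper=25 → close Juniper (overflow 13)
  25÷5 = 5 each, +1 to first 0
Round 2: Ashgrove=8 Briarlake=11 Cedarfen=16 Hollowpine=20 Ironridge=20 → close Ironridge (overflow 9)
  20÷4 = 5 each, +1 to first 0
Round 3: Ashgrove=13 Briarlake=16 Cedarfen=21 Hollowpine=25 → close Hollowpine (overflow 12)
  25÷3 = 8 each, +1 to first 1
Round 4: Ashgrove=22 Briarlake=24 Cedarfen=29 → close Briarlake (overflow 15)
  24÷2 = 12 each, +1 to first 0
Round 5: Ashgrove=34 Cedarfen=41 → close Cedarfen (overflow 26)
  41÷1 = 41 each, +1 to first 0

Closure order: Juniper, Ironridge, Hollowpine, Briarlake, Cedarfen
Last habitat: Ashgrove with 75 animals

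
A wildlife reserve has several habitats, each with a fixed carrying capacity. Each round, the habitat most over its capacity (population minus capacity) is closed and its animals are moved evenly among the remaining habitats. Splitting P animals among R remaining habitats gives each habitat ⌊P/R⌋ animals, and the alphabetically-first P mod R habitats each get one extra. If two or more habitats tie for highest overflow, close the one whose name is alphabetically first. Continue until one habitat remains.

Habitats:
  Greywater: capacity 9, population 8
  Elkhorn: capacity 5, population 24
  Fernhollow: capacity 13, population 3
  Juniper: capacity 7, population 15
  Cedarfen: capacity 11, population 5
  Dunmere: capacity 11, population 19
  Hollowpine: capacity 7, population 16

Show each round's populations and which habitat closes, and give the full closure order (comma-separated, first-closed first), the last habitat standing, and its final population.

Round 1: Cedarfen=5 Dunmere=19 Elkhorn=24 Fernhollow=3 Greywater=8 Hollowpine=16 Juniper=15 → close Elkhorn (overflow 19)
  24÷6 = 4 each, +1 to first 0
Round 2: Cedarfen=9 Dunmere=23 Fernhollow=7 Greywater=12 Hollowpine=20 Juniper=19 → close Hollowpine (overflow 13)
  20÷5 = 4 each, +1 to first 0
Round 3: Cedarfen=13 Dunmere=27 Fernhollow=11 Greywater=16 Juniper=23 → close Dunmere (overflow 16)
  27÷4 = 6 each, +1 to first 3
Round 4: Cedarfen=20 Fernhollow=18 Greywater=23 Juniper=29 → close Juniper (overflow 22)
  29÷3 = 9 each, +1 to first 2
Round 5: Cedarfen=30 Fernhollow=28 Greywater=32 → close Greywater (overflow 23)
  32÷2 = 16 each, +1 to first 0
Round 6: Cedarfen=46 Fernhollow=44 → close Cedarfen (overflow 35)
  46÷1 = 46 each, +1 to first 0

Closure order: Elkhorn, Hollowpine, Dunmere, Juniper, Greywater, Cedarfen
Last habitat: Fernhollow with 90 animals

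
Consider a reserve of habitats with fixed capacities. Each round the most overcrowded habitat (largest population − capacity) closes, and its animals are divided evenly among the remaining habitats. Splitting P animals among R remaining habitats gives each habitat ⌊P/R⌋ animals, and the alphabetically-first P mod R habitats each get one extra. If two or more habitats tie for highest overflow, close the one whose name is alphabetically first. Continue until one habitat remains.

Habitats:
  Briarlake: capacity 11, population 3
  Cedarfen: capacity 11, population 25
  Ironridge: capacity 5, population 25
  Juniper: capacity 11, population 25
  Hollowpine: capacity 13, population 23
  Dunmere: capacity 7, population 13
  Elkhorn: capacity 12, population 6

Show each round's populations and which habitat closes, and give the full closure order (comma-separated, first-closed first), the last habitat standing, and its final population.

Round 1: Briarlake=3 Cedarfen=25 Dunmere=13 Elkhorn=6 Hollowpine=23 Ironridge=25 Juniper=25 → close Ironridge (overflow 20)
  25÷6 = 4 each, +1 to first 1
Round 2: Briarlake=8 Cedarfen=29 Dunmere=17 Elkhorn=10 Hollowpine=27 Juniper=29 → close Cedarfen (overflow 18)
  29÷5 = 5 each, +1 to first 4
Round 3: Briarlake=14 Dunmere=23 Elkhorn=16 Hollowpine=33 Juniper=34 → close Juniper (overflow 23)
  34÷4 = 8 each, +1 to first 2
Round 4: Briarlake=23 Dunmere=32 Elkhorn=24 Hollowpine=41 → close Hollowpine (overflow 28)
  41÷3 = 13 each, +1 to first 2
Round 5: Briarlake=37 Dunmere=46 Elkhorn=37 → close Dunmere (overflow 39)
  46÷2 = 23 each, +1 to first 0
Round 6: Briarlake=60 Elkhorn=60 → close Briarlake (overflow 49)
  60÷1 = 60 each, +1 to first 0

Closure order: Ironridge, Cedarfen, Juniper, Hollowpine, Dunmere, Briarlake
Last habitat: Elkhorn with 120 animals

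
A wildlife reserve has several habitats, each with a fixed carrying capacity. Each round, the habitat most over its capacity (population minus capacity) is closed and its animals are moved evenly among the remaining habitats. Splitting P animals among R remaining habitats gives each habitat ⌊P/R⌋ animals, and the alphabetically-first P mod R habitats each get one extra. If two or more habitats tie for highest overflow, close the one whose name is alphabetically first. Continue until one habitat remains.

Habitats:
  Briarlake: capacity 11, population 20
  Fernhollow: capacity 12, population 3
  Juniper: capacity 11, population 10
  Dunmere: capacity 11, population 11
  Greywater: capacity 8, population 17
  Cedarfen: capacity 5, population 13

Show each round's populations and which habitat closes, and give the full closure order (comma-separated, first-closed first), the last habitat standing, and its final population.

Closure order: Briarlake, Greywater, Cedarfen, Dunmere, Juniper
Last habitat: Fernhollow with 74 animals

Round 1: Briarlake=20 Cedarfen=13 Dunmere=11 Fernhollow=3 Greywater=17 Juniper=10 → close Briarlake (overflow 9)
  20÷5 = 4 each, +1 to first 0
Round 2: Cedarfen=17 Dunmere=15 Fernhollow=7 Greywater=21 Juniper=14 → close Greywater (overflow 13)
  21÷4 = 5 each, +1 to first 1
Round 3: Cedarfen=23 Dunmere=20 Fernhollow=12 Juniper=19 → close Cedarfen (overflow 18)
  23÷3 = 7 each, +1 to first 2
Round 4: Dunmere=28 Fernhollow=20 Juniper=26 → close Dunmere (overflow 17)
  28÷2 = 14 each, +1 to first 0
Round 5: Fernhollow=34 Juniper=40 → close Juniper (overflow 29)
  40÷1 = 40 each, +1 to first 0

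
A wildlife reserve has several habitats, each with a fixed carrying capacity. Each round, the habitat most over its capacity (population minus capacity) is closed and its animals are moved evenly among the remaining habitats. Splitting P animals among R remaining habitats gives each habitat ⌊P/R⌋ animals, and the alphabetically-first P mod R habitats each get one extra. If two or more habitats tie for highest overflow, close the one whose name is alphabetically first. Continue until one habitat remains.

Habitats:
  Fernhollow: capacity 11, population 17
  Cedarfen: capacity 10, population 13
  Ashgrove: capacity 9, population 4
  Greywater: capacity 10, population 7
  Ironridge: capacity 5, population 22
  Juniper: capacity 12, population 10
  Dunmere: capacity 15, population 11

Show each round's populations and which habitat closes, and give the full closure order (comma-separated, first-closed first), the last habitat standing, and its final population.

Round 1: Ashgrove=4 Cedarfen=13 Dunmere=11 Fernhollow=17 Greywater=7 Ironridge=22 Juniper=10 → close Ironridge (overflow 17)
  22÷6 = 3 each, +1 to first 4
Round 2: Ashgrove=8 Cedarfen=17 Dunmere=15 Fernhollow=21 Greywater=10 Juniper=13 → close Fernhollow (overflow 10)
  21÷5 = 4 each, +1 to first 1
Round 3: Ashgrove=13 Cedarfen=21 Dunmere=19 Greywater=14 Juniper=17 → close Cedarfen (overflow 11)
  21÷4 = 5 each, +1 to first 1
Round 4: Ashgrove=19 Dunmere=24 Greywater=19 Juniper=22 → close Ashgrove (overflow 10)
  19÷3 = 6 each, +1 to first 1
Round 5: Dunmere=31 Greywater=25 Juniper=28 → close Dunmere (overflow 16)
  31÷2 = 15 each, +1 to first 1
Round 6: Greywater=41 Juniper=43 → close Greywater (overflow 31)
  41÷1 = 41 each, +1 to first 0

Closure order: Ironridge, Fernhollow, Cedarfen, Ashgrove, Dunmere, Greywater
Last habitat: Juniper with 84 animals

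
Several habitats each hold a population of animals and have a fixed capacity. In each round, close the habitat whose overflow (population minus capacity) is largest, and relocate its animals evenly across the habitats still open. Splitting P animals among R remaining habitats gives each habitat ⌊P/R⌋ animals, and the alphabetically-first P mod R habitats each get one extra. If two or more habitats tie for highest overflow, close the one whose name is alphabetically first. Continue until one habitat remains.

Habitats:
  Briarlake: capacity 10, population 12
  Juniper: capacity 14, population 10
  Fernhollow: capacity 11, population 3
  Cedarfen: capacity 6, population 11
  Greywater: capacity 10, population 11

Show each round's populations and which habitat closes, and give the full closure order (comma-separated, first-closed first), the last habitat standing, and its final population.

Closure order: Cedarfen, Briarlake, Greywater, Juniper
Last habitat: Fernhollow with 47 animals

Round 1: Briarlake=12 Cedarfen=11 Fernhollow=3 Greywater=11 Juniper=10 → close Cedarfen (overflow 5)
  11÷4 = 2 each, +1 to first 3
Round 2: Briarlake=15 Fernhollow=6 Greywater=14 Juniper=12 → close Briarlake (overflow 5)
  15÷3 = 5 each, +1 to first 0
Round 3: Fernhollow=11 Greywater=19 Juniper=17 → close Greywater (overflow 9)
  19÷2 = 9 each, +1 to first 1
Round 4: Fernhollow=21 Juniper=26 → close Juniper (overflow 12)
  26÷1 = 26 each, +1 to first 0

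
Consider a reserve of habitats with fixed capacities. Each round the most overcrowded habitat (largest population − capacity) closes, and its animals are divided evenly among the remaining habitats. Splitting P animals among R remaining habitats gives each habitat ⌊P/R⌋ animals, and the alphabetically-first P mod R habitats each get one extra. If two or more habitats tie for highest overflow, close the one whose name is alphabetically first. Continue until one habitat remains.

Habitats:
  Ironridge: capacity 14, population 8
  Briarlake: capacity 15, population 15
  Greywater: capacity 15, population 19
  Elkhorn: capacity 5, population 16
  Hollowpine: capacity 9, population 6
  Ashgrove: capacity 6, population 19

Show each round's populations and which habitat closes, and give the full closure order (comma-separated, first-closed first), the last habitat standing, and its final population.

Closure order: Ashgrove, Elkhorn, Greywater, Briarlake, Hollowpine
Last habitat: Ironridge with 83 animals

Round 1: Ashgrove=19 Briarlake=15 Elkhorn=16 Greywater=19 Hollowpine=6 Ironridge=8 → close Ashgrove (overflow 13)
  19÷5 = 3 each, +1 to first 4
Round 2: Briarlake=19 Elkhorn=20 Greywater=23 Hollowpine=10 Ironridge=11 → close Elkhorn (overflow 15)
  20÷4 = 5 each, +1 to first 0
Round 3: Briarlake=24 Greywater=28 Hollowpine=15 Ironridge=16 → close Greywater (overflow 13)
  28÷3 = 9 each, +1 to first 1
Round 4: Briarlake=34 Hollowpine=24 Ironridge=25 → close Briarlake (overflow 19)
  34÷2 = 17 each, +1 to first 0
Round 5: Hollowpine=41 Ironridge=42 → close Hollowpine (overflow 32)
  41÷1 = 41 each, +1 to first 0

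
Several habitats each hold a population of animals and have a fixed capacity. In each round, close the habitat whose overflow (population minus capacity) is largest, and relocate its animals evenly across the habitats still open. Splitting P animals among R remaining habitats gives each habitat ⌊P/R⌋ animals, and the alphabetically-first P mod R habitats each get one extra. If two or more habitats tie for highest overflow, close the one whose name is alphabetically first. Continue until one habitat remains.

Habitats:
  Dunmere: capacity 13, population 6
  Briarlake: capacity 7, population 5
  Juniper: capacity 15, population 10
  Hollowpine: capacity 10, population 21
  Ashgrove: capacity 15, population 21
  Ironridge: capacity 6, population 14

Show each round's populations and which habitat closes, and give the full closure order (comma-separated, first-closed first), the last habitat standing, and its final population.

Closure order: Hollowpine, Ironridge, Ashgrove, Briarlake, Juniper
Last habitat: Dunmere with 77 animals

Round 1: Ashgrove=21 Briarlake=5 Dunmere=6 Hollowpine=21 Ironridge=14 Juniper=10 → close Hollowpine (overflow 11)
  21÷5 = 4 each, +1 to first 1
Round 2: Ashgrove=26 Briarlake=9 Dunmere=10 Ironridge=18 Juniper=14 → close Ironridge (overflow 12)
  18÷4 = 4 each, +1 to first 2
Round 3: Ashgrove=31 Briarlake=14 Dunmere=14 Juniper=18 → close Ashgrove (overflow 16)
  31÷3 = 10 each, +1 to first 1
Round 4: Briarlake=25 Dunmere=24 Juniper=28 → close Briarlake (overflow 18)
  25÷2 = 12 each, +1 to first 1
Round 5: Dunmere=37 Juniper=40 → close Juniper (overflow 25)
  40÷1 = 40 each, +1 to first 0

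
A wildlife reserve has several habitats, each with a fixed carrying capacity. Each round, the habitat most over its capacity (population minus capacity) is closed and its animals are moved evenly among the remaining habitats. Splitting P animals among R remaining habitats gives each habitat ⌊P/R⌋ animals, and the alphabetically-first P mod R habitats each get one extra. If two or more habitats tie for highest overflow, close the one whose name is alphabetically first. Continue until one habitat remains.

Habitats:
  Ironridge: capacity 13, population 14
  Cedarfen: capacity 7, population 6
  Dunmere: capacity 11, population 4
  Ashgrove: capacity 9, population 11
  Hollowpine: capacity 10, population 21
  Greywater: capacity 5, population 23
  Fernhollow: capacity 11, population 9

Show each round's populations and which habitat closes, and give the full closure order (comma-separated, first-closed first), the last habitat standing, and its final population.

Closure order: Greywater, Hollowpine, Ashgrove, Ironridge, Cedarfen, Fernhollow
Last habitat: Dunmere with 88 animals

Round 1: Ashgrove=11 Cedarfen=6 Dunmere=4 Fernhollow=9 Greywater=23 Hollowpine=21 Ironridge=14 → close Greywater (overflow 18)
  23÷6 = 3 each, +1 to first 5
Round 2: Ashgrove=15 Cedarfen=10 Dunmere=8 Fernhollow=13 Hollowpine=25 Ironridge=17 → close Hollowpine (overflow 15)
  25÷5 = 5 each, +1 to first 0
Round 3: Ashgrove=20 Cedarfen=15 Dunmere=13 Fernhollow=18 Ironridge=22 → close Ashgrove (overflow 11)
  20÷4 = 5 each, +1 to first 0
Round 4: Cedarfen=20 Dunmere=18 Fernhollow=23 Ironridge=27 → close Ironridge (overflow 14)
  27÷3 = 9 each, +1 to first 0
Round 5: Cedarfen=29 Dunmere=27 Fernhollow=32 → close Cedarfen (overflow 22)
  29÷2 = 14 each, +1 to first 1
Round 6: Dunmere=42 Fernhollow=46 → close Fernhollow (overflow 35)
  46÷1 = 46 each, +1 to first 0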